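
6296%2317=1662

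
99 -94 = 5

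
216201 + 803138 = 1019339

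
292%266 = 26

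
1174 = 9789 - 8615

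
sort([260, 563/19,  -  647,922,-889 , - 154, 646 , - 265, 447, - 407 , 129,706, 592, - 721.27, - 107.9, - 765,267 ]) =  [ - 889, - 765,-721.27 , - 647, - 407,  -  265,-154, - 107.9, 563/19,129,260, 267, 447,592,646, 706 , 922]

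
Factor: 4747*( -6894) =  - 32725818 = - 2^1*3^2*47^1*101^1*383^1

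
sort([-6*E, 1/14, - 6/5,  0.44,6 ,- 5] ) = [ - 6*E, - 5, - 6/5,1/14,0.44,  6]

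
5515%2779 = 2736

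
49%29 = 20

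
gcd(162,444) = 6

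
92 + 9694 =9786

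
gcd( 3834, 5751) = 1917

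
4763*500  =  2381500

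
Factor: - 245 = -5^1 * 7^2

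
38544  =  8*4818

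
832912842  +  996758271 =1829671113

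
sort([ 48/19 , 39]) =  [ 48/19,  39 ] 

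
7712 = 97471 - 89759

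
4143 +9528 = 13671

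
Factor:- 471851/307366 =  - 2^( - 1 ) * 31^2*313^( - 1) = - 961/626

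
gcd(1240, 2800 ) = 40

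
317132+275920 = 593052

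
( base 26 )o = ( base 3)220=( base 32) o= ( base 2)11000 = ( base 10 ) 24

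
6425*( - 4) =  - 25700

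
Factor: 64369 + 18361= 2^1*5^1*8273^1=82730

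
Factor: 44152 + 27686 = 2^1*3^2*13^1*307^1 = 71838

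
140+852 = 992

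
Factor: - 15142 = -2^1*67^1 *113^1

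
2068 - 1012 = 1056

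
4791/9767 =4791/9767 = 0.49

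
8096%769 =406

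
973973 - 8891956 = - 7917983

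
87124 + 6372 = 93496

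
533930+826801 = 1360731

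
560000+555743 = 1115743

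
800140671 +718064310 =1518204981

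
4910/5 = 982 = 982.00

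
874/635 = 874/635 = 1.38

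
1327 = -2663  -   - 3990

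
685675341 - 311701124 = 373974217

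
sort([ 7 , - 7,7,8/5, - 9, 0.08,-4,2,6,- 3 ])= [  -  9,  -  7, - 4,-3, 0.08,8/5, 2,6, 7,7] 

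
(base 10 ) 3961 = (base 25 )68b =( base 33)3l1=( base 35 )386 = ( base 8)7571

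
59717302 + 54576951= 114294253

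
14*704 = 9856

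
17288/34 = 508 + 8/17 = 508.47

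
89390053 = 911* 98123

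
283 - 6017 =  - 5734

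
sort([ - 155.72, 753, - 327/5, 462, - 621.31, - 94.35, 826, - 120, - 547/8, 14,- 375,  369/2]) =[ - 621.31,- 375 ,-155.72,-120, - 94.35, - 547/8, - 327/5,14 , 369/2, 462, 753,826]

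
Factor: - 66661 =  - 7^1 * 89^1*107^1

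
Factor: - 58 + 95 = 37^1 = 37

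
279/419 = 279/419 = 0.67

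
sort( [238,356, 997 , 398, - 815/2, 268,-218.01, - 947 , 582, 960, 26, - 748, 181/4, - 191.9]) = [  -  947, -748, - 815/2, - 218.01, - 191.9, 26,181/4, 238, 268,356, 398, 582,960,  997] 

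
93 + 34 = 127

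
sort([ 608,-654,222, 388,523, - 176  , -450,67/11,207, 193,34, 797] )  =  [ - 654, - 450 ,-176,67/11, 34, 193, 207, 222,388,523,608,797] 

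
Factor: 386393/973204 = 2^(  -  2)*7^1*17^2*191^1 * 243301^( - 1 )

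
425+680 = 1105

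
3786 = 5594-1808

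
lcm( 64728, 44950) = 1618200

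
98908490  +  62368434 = 161276924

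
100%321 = 100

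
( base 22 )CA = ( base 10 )274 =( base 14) 158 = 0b100010010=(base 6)1134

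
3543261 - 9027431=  - 5484170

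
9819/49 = 200  +  19/49 = 200.39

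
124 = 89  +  35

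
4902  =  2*2451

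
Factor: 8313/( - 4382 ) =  - 2^( - 1 )*3^1*7^( - 1) * 17^1*163^1*313^( - 1 ) 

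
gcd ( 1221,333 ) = 111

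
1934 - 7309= - 5375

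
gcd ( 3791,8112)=1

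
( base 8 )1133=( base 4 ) 21123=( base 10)603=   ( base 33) i9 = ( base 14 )311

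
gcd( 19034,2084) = 2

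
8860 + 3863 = 12723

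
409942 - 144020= 265922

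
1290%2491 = 1290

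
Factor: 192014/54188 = 2^( - 1)*23^( - 1)*163^1 = 163/46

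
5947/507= 5947/507 = 11.73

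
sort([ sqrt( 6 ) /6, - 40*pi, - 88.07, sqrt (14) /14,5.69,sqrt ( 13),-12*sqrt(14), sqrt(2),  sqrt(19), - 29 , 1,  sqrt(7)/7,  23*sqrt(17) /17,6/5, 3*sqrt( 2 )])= [ - 40 * pi, - 88.07, - 12 *sqrt( 14),-29,sqrt ( 14 ) /14, sqrt(7)/7,sqrt(6)/6,1,6/5, sqrt(2), sqrt(13 ), 3* sqrt( 2), sqrt(19),23*sqrt(17)/17,5.69]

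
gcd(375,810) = 15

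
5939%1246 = 955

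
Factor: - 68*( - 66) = 2^3*3^1*11^1*17^1 = 4488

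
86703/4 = 86703/4 = 21675.75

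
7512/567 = 2504/189=13.25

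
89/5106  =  89/5106=0.02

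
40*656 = 26240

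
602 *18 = 10836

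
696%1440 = 696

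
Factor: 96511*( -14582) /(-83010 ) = 3^(-1)*5^( - 1)*23^1*103^1 *317^1* 937^1*2767^(- 1 ) = 703661701/41505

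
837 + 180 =1017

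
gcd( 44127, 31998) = 3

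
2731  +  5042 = 7773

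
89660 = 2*44830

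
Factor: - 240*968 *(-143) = 33221760 = 2^7 * 3^1*5^1*11^3*13^1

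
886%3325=886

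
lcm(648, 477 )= 34344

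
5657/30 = 188+17/30 = 188.57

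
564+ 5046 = 5610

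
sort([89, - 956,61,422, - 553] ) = [ - 956, - 553 , 61, 89, 422] 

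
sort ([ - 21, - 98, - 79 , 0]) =[ - 98,  -  79, - 21, 0]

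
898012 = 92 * 9761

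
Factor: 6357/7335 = 3^( - 1)*5^(-1 )*13^1 = 13/15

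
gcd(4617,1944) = 243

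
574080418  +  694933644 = 1269014062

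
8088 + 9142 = 17230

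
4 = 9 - 5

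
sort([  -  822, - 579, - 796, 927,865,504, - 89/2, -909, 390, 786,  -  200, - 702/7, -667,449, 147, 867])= [ - 909, -822, - 796,- 667, - 579, - 200, - 702/7, - 89/2,  147, 390,449,504, 786, 865, 867,  927]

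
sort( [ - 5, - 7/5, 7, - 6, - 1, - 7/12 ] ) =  [ - 6, - 5, - 7/5, -1, - 7/12,7 ]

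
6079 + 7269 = 13348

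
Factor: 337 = 337^1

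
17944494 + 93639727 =111584221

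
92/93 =92/93 = 0.99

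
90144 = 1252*72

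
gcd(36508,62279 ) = 1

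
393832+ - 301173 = 92659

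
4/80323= 4/80323 = 0.00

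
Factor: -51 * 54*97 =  - 267138 = - 2^1 * 3^4*17^1*97^1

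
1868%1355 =513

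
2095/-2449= - 2095/2449 = -0.86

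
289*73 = 21097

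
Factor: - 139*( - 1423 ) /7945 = 5^(- 1 ) * 7^(  -  1 )*139^1*227^(-1 )*1423^1 = 197797/7945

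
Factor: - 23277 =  - 3^1* 7759^1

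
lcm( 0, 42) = 0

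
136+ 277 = 413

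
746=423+323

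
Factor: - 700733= -11^1*63703^1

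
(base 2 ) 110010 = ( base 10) 50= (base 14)38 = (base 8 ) 62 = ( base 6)122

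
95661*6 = 573966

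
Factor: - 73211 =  - 179^1*409^1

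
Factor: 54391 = 109^1*499^1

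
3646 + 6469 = 10115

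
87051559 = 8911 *9769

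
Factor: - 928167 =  - 3^1*457^1*677^1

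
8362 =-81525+89887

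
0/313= 0  =  0.00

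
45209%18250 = 8709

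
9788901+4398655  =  14187556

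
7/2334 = 7/2334  =  0.00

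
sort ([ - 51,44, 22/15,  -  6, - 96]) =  [-96, - 51 , - 6, 22/15 , 44]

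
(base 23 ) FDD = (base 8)20067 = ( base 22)h0j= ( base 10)8247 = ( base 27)B8C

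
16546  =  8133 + 8413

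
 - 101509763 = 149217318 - 250727081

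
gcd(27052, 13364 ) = 4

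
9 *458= 4122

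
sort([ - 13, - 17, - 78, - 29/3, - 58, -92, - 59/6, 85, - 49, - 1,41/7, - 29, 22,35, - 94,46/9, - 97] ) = [- 97 ,-94, - 92,-78, - 58, - 49, - 29,-17,  -  13, - 59/6, - 29/3, - 1, 46/9,41/7,22,  35, 85]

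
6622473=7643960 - 1021487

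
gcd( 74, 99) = 1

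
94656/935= 101 + 13/55 = 101.24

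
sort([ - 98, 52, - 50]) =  [-98, - 50, 52]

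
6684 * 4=26736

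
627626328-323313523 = 304312805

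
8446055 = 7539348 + 906707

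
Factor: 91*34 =3094 = 2^1*7^1 *13^1*17^1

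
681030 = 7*97290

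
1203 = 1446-243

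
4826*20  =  96520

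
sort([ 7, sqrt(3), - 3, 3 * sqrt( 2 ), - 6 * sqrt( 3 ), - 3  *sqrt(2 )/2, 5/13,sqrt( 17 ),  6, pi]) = [ - 6 * sqrt ( 3), - 3, - 3*sqrt( 2) /2, 5/13, sqrt( 3 ),  pi, sqrt(17), 3*sqrt(2),6,7 ]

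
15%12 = 3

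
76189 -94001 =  - 17812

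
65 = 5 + 60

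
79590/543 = 146 + 104/181 = 146.57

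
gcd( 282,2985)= 3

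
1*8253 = 8253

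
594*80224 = 47653056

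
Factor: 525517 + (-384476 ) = 141041^1 = 141041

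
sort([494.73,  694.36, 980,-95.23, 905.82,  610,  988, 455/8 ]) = [ - 95.23, 455/8, 494.73, 610,694.36, 905.82,980, 988]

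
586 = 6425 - 5839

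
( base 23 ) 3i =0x57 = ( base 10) 87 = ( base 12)73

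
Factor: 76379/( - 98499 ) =-3^( - 1)*32833^( - 1 )*76379^1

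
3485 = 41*85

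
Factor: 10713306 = 2^1*3^1*373^1*4787^1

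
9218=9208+10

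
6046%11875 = 6046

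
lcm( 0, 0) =0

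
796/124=199/31 = 6.42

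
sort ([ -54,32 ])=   [ - 54,32]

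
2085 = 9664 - 7579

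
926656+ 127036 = 1053692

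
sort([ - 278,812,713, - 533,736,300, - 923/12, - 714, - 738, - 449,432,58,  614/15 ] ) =[ - 738, - 714, - 533, - 449,-278, - 923/12,614/15,58,300,432,713,736,812]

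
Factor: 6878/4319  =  2^1*7^( - 1)*19^1*181^1*617^( - 1)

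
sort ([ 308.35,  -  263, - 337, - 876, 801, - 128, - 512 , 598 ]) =[ - 876, - 512,-337, - 263, - 128,308.35,598, 801 ]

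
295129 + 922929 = 1218058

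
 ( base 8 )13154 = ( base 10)5740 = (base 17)12EB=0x166C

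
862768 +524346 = 1387114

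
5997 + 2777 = 8774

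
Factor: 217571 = 97^1*2243^1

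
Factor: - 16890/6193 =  - 2^1*3^1*5^1*11^( - 1 ) = - 30/11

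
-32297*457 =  - 14759729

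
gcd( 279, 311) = 1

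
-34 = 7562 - 7596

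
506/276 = 1+5/6 = 1.83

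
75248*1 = 75248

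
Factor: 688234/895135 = 2^1*5^(  -  1)*17^(-1 )*10531^( - 1)*344117^1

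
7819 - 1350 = 6469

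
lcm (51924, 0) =0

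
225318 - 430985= - 205667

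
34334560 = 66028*520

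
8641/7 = 1234 + 3/7 = 1234.43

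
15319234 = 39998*383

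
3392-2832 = 560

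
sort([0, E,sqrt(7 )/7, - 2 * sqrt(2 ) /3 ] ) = [ - 2*sqrt( 2 )/3,0, sqrt( 7 ) /7 , E]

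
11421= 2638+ 8783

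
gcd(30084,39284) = 92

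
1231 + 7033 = 8264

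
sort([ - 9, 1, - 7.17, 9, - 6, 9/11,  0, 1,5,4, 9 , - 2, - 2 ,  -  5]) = [ -9,-7.17, - 6, - 5,-2, - 2,0, 9/11, 1,1, 4, 5,9, 9] 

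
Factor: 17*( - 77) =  - 1309 = - 7^1*11^1 * 17^1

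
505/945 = 101/189 = 0.53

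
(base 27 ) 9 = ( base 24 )9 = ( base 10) 9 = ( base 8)11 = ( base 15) 9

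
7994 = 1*7994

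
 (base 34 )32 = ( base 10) 104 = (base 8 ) 150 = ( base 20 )54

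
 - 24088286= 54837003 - 78925289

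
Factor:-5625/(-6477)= 1875/2159 = 3^1 * 5^4*17^ (-1 )*127^( - 1) 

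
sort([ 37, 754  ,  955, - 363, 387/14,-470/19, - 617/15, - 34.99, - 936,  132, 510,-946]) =[  -  946,-936,  -  363,-617/15, - 34.99, - 470/19, 387/14, 37,132 , 510,754 , 955]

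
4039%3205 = 834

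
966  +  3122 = 4088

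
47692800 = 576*82800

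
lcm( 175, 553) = 13825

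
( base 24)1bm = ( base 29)10l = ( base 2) 1101011110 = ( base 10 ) 862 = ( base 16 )35E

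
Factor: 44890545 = 3^1 * 5^1*  7^1 * 427529^1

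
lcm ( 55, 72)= 3960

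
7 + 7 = 14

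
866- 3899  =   - 3033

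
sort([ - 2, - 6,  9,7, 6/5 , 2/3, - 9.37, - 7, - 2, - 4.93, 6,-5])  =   [ - 9.37, - 7, - 6 , - 5, - 4.93, - 2,  -  2,  2/3,6/5,6, 7,  9]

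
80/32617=80/32617 = 0.00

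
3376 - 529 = 2847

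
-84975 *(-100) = 8497500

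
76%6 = 4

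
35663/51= 35663/51 = 699.27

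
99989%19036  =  4809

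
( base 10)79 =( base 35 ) 29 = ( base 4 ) 1033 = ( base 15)54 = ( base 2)1001111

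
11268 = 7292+3976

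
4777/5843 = 4777/5843= 0.82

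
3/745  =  3/745 = 0.00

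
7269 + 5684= 12953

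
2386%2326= 60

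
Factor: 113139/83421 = 23^( - 1 )*31^(  -  1 )*967^1 = 967/713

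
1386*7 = 9702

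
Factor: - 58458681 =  - 3^2 * 6495409^1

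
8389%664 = 421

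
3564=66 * 54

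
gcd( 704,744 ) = 8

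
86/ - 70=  - 2 + 27/35 = - 1.23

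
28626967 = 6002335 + 22624632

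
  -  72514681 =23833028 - 96347709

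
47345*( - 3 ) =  - 142035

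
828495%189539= 70339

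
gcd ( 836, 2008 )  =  4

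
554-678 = -124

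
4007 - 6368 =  - 2361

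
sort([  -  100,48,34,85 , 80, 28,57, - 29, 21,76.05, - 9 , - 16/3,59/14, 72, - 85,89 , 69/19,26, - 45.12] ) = [ - 100, - 85,  -  45.12, - 29 ,-9,-16/3, 69/19,59/14,21,  26,28,34,48,57, 72, 76.05,80,  85,89 ] 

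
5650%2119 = 1412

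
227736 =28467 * 8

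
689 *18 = 12402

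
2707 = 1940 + 767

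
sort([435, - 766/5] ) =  [ - 766/5,435]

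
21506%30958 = 21506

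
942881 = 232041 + 710840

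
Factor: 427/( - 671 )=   -  7^1*11^(  -  1)  =  - 7/11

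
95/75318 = 95/75318 = 0.00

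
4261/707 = 6 +19/707 = 6.03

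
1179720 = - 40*( - 29493) 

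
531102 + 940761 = 1471863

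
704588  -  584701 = 119887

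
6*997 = 5982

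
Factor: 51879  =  3^1 *17293^1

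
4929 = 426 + 4503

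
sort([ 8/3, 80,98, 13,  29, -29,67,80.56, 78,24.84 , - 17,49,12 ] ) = [- 29,-17,8/3,12,13, 24.84, 29, 49,67,78,80,80.56,98 ]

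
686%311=64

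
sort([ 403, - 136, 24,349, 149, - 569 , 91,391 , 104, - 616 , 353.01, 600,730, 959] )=[- 616,-569, - 136 , 24,91,104, 149,349,353.01, 391, 403,600, 730, 959]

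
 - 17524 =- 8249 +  - 9275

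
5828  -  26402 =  - 20574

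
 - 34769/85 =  - 410+ 81/85 = -409.05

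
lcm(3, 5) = 15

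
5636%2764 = 108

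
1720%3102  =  1720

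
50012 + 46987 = 96999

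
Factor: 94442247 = 3^3*3497861^1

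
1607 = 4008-2401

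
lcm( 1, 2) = 2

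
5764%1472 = 1348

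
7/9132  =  7/9132 = 0.00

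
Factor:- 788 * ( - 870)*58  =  2^4*3^1*5^1 * 29^2*197^1 = 39762480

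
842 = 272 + 570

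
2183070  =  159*13730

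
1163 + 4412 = 5575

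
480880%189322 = 102236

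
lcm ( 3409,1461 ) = 10227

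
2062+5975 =8037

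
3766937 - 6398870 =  - 2631933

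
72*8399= 604728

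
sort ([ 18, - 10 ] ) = [ - 10,  18 ] 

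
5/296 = 5/296 = 0.02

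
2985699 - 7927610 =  - 4941911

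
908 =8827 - 7919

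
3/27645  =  1/9215  =  0.00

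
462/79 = 5 + 67/79 = 5.85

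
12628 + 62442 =75070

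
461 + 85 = 546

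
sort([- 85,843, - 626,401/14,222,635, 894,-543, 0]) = [-626,-543,-85,0, 401/14,  222,635,843, 894]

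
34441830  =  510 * 67533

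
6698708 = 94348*71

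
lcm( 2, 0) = 0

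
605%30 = 5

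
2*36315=72630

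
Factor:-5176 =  - 2^3*647^1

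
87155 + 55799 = 142954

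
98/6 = 49/3  =  16.33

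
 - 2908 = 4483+  -  7391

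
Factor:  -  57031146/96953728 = - 28515573/48476864 = - 2^( - 6 )*3^2*29^( - 1 )* 503^1 * 6299^1*26119^(-1 ) 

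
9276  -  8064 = 1212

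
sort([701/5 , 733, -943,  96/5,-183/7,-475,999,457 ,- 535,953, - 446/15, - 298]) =[-943, - 535, - 475, - 298 , - 446/15,-183/7,96/5, 701/5, 457,733,953,  999]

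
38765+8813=47578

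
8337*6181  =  51530997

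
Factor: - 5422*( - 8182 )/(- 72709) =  - 44362804/72709 = - 2^2* 7^(- 1)*13^( - 1)*17^( - 1 ) * 47^ ( - 1)*2711^1 * 4091^1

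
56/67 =56/67 = 0.84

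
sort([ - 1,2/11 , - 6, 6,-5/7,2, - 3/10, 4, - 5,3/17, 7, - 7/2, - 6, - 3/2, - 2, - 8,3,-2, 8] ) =[ - 8, - 6 , -6, - 5,-7/2, - 2, - 2, - 3/2, - 1,  -  5/7,-3/10,3/17, 2/11,2,  3,4, 6, 7 , 8] 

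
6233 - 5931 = 302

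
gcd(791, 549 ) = 1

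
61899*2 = 123798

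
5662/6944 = 2831/3472 = 0.82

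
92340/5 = 18468 =18468.00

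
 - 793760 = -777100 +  - 16660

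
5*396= 1980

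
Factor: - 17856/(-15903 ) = 2^6*3^( - 1) * 19^( - 1 ) = 64/57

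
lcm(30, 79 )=2370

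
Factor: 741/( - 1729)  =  -3^1*7^(- 1 ) = -  3/7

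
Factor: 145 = 5^1*29^1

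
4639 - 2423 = 2216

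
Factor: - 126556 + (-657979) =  - 784535 = - 5^1*41^1*43^1*89^1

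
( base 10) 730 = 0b1011011010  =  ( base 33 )m4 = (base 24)16a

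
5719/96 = 5719/96  =  59.57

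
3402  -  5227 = -1825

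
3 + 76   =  79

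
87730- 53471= 34259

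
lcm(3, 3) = 3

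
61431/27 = 20477/9 = 2275.22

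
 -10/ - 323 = 10/323 =0.03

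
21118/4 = 5279 + 1/2 = 5279.50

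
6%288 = 6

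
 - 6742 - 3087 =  - 9829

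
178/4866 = 89/2433 = 0.04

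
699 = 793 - 94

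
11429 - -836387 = 847816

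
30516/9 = 10172/3 = 3390.67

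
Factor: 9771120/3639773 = 2^4*3^2*5^1*19^( - 1)*23^( - 1 )*41^1*331^1*8329^( - 1 )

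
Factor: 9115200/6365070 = 2^5*3^1*5^1*197^( - 1 )*211^1*359^( - 1 ) = 101280/70723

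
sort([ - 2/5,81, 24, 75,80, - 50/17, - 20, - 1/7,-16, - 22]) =[ - 22, - 20, - 16, - 50/17, - 2/5, - 1/7, 24,75, 80,81 ]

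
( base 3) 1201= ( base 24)1m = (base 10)46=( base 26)1K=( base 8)56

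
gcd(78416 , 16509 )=1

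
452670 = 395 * 1146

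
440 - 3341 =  - 2901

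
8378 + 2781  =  11159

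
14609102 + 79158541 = 93767643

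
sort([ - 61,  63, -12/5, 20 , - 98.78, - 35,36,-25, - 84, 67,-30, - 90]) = [ - 98.78, - 90, - 84, - 61,  -  35, - 30, - 25, - 12/5,  20,  36, 63,67]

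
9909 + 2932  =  12841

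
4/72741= 4/72741 = 0.00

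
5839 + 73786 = 79625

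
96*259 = 24864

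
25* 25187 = 629675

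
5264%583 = 17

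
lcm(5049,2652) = 262548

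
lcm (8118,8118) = 8118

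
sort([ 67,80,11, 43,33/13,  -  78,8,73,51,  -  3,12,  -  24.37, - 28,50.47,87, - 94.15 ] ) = [ - 94.15, - 78,-28,-24.37, - 3, 33/13, 8,11, 12, 43,50.47, 51, 67,73 , 80,87]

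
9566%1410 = 1106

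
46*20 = 920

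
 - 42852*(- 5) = 214260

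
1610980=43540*37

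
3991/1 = 3991 = 3991.00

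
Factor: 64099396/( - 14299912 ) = - 16024849/3574978 = -2^( - 1)*11^( - 1)*29^1*162499^( - 1)*552581^1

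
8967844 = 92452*97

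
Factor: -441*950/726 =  - 69825/121 = - 3^1*5^2*7^2*11^( - 2 )*19^1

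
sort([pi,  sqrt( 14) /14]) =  [ sqrt(14) /14, pi]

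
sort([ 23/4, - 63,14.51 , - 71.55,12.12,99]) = [-71.55, - 63 , 23/4,  12.12, 14.51,99]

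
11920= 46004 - 34084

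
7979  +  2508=10487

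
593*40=23720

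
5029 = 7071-2042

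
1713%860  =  853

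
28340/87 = 325+65/87=325.75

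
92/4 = 23 = 23.00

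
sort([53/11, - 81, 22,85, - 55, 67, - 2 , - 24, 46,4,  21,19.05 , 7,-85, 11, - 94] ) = [-94, - 85, - 81, - 55 , - 24 , - 2,4, 53/11, 7,11,  19.05,21,22,46, 67, 85]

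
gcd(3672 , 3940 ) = 4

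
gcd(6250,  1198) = 2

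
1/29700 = 1/29700 = 0.00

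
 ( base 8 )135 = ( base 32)2t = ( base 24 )3L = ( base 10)93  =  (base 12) 79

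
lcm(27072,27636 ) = 1326528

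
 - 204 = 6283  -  6487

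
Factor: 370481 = 17^1*19^1*31^1*37^1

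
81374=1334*61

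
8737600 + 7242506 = 15980106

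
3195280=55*58096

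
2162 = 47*46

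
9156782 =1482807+7673975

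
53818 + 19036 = 72854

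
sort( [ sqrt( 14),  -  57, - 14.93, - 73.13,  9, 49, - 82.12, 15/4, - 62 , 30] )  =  [ - 82.12,  -  73.13,-62, - 57, - 14.93, sqrt( 14 ), 15/4,9, 30, 49]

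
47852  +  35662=83514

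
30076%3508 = 2012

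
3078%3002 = 76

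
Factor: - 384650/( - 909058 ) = 192325/454529  =  5^2 *7^2 * 17^ ( - 1 ) * 157^1*26737^( - 1)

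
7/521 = 7/521 = 0.01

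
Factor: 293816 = 2^3*19^1*1933^1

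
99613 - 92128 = 7485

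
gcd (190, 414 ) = 2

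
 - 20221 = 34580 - 54801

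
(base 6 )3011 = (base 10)655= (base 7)1624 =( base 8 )1217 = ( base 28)NB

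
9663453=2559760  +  7103693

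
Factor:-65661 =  - 3^1*43^1*509^1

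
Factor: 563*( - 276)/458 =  - 77694/229  =  - 2^1*3^1 * 23^1*229^( - 1) * 563^1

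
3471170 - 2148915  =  1322255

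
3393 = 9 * 377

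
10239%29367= 10239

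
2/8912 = 1/4456 = 0.00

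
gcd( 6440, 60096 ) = 8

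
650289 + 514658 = 1164947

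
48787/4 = 48787/4 = 12196.75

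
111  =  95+16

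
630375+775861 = 1406236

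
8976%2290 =2106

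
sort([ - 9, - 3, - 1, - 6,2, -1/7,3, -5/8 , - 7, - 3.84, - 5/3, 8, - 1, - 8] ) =[ - 9, - 8, - 7, - 6,-3.84, - 3 , - 5/3, -1 , - 1,- 5/8, - 1/7,2,  3, 8 ]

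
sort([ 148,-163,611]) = [ - 163,148,611 ]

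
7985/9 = 887+ 2/9 = 887.22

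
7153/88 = 81 + 25/88 = 81.28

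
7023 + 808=7831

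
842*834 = 702228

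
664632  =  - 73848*(-9) 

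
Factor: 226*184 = 41584 = 2^4*23^1*  113^1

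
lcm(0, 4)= 0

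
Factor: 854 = 2^1*7^1*61^1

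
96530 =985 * 98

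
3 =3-0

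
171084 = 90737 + 80347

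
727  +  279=1006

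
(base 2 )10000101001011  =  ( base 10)8523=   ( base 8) 20513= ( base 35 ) 6XI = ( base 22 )HD9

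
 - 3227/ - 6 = 3227/6 = 537.83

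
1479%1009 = 470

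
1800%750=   300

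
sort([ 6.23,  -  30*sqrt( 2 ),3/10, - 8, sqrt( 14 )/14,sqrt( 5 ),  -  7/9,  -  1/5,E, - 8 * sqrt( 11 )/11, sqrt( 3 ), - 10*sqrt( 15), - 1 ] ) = [ -30*sqrt( 2 ), - 10 * sqrt( 15 ), - 8, - 8*sqrt( 11)/11, - 1, - 7/9,-1/5, sqrt( 14 ) /14, 3/10,sqrt ( 3), sqrt(5 ), E, 6.23 ] 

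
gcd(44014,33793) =1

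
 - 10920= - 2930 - 7990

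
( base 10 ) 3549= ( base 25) 5go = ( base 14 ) 1417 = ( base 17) c4d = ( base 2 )110111011101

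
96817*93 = 9003981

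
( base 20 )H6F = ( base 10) 6935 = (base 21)FF5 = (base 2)1101100010111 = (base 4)1230113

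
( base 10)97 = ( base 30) 37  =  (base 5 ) 342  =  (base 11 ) 89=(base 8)141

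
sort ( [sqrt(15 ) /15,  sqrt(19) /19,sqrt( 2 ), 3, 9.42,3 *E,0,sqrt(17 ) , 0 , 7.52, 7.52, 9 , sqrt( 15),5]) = [0,0,sqrt(19 ) /19, sqrt(15 ) /15,sqrt(2),3,sqrt( 15),sqrt (17), 5, 7.52, 7.52 , 3*E, 9, 9.42]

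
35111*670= 23524370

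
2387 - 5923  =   - 3536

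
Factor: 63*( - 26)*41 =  - 2^1*3^2*7^1*13^1*41^1 = - 67158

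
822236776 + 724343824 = 1546580600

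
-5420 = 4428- 9848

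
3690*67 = 247230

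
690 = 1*690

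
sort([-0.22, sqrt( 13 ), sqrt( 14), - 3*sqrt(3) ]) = [ - 3*sqrt(3), - 0.22, sqrt( 13 ),sqrt (14)] 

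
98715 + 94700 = 193415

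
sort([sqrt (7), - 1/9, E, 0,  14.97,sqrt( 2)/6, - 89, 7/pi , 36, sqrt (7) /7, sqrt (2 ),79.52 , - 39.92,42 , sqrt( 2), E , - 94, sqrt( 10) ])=[ - 94,  -  89, - 39.92 , - 1/9,0, sqrt(2)/6, sqrt ( 7 )/7,sqrt( 2 ), sqrt( 2 ),7/pi,sqrt( 7),E,E, sqrt( 10), 14.97,36, 42, 79.52] 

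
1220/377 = 3 + 89/377 = 3.24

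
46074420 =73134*630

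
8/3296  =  1/412= 0.00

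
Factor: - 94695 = -3^1*5^1*  59^1*107^1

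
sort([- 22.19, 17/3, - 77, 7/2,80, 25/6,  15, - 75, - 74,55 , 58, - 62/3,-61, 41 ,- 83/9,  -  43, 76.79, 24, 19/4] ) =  [ - 77, - 75,- 74, - 61, - 43 ,  -  22.19, - 62/3,-83/9, 7/2,  25/6 , 19/4, 17/3, 15,24 , 41 , 55,58 , 76.79, 80] 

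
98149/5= 98149/5 = 19629.80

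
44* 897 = 39468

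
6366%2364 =1638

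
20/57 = 20/57  =  0.35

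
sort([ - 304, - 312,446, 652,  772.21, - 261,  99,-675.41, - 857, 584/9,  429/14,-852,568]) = [ - 857, - 852, - 675.41, - 312, - 304, - 261, 429/14, 584/9,99 , 446,  568,652,772.21 ]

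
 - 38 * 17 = -646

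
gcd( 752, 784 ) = 16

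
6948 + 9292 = 16240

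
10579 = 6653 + 3926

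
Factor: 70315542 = 2^1*3^2*11^1*19^1*18691^1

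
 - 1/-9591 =1/9591 = 0.00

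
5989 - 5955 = 34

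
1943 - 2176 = -233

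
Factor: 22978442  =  2^1*11489221^1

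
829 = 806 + 23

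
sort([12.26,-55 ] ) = [  -  55, 12.26 ] 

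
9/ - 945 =-1 + 104/105 =- 0.01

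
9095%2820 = 635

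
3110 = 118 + 2992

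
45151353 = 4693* 9621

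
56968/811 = 56968/811= 70.24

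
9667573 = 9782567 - 114994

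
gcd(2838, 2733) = 3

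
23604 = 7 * 3372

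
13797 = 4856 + 8941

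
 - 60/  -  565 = 12/113 = 0.11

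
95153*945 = 89919585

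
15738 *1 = 15738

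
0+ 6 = 6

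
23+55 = 78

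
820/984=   5/6=0.83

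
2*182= 364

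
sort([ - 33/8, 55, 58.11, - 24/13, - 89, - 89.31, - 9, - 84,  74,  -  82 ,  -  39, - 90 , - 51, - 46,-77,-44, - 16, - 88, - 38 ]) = [ - 90,  -  89.31,-89, - 88, - 84,-82,-77, - 51, - 46, - 44, - 39, - 38, - 16,-9,  -  33/8, - 24/13,55,58.11, 74]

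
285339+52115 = 337454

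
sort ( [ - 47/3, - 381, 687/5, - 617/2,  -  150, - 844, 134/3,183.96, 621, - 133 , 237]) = [ - 844, -381, - 617/2, - 150, - 133, - 47/3,134/3,  687/5, 183.96, 237, 621] 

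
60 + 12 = 72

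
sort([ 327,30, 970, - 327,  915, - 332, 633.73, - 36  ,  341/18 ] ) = [ - 332, - 327,-36 , 341/18,30, 327, 633.73,915, 970 ] 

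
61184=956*64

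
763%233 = 64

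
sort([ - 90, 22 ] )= [ - 90,22 ]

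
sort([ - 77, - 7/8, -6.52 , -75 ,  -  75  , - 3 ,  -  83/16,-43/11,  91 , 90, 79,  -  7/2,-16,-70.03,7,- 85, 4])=[ - 85, - 77, -75,  -  75, - 70.03, - 16,-6.52, - 83/16, -43/11, -7/2 , - 3, - 7/8, 4 , 7,  79,90, 91]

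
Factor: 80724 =2^2*3^1*7^1 * 31^2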